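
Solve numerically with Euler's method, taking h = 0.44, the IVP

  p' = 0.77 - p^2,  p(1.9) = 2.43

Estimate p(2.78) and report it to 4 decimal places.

Euler: p_{n+1} = p_n + h·f(x_n, p_n).
x=1.900000, p=2.430000: f=-5.134900 → p ← 2.430000 + 0.44·(-5.134900) = 0.170644
x=2.340000, p=0.170644: f=0.740881 → p ← 0.170644 + 0.44·0.740881 = 0.496631
p(2.78) ≈ 0.4966

0.4966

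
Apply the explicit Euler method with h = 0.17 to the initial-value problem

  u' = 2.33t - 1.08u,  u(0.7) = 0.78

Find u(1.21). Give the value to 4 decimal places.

1.3025

Euler: u_{n+1} = u_n + h·f(t_n, u_n).
t=0.700000, u=0.780000: f=0.788600 → u ← 0.780000 + 0.17·0.788600 = 0.914062
t=0.870000, u=0.914062: f=1.039913 → u ← 0.914062 + 0.17·1.039913 = 1.090847
t=1.040000, u=1.090847: f=1.245085 → u ← 1.090847 + 0.17·1.245085 = 1.302512
u(1.21) ≈ 1.3025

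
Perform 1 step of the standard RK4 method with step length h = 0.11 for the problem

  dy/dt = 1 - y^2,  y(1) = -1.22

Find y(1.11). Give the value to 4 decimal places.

RK4: k1 = f(t_n, y_n); k2 = f(t_n + h/2, y_n + (h/2)·k1); k3 = f(t_n + h/2, y_n + (h/2)·k2); k4 = f(t_n + h, y_n + h·k3); y_{n+1} = y_n + (h/6)·(k1 + 2k2 + 2k3 + k4).
t=1.000000, y=-1.220000:
  k1 = f(1.000000, -1.220000) = -0.488400
  k2 = f(1.055000, -1.246862) = -0.554665
  k3 = f(1.055000, -1.250507) = -0.563767
  k4 = f(1.110000, -1.282014) = -0.643561
  y ← -1.220000 + (0.11/6)·(k1 + 2k2 + 2k3 + k4) = -1.281762
y(1.11) ≈ -1.2818

-1.2818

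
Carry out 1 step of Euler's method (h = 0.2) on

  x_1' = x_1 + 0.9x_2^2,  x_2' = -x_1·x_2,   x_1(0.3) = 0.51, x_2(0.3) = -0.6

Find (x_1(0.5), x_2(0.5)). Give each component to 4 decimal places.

Euler on (x_1,x_2): x_1_{n+1} = x_1_n + h·x_1', x_2_{n+1} = x_2_n + h·x_2'.
0.300000: (0.510000, -0.600000); f=(0.834000, 0.306000) → (0.676800, -0.538800)
(x_1(0.5), x_2(0.5)) ≈ (0.6768, -0.5388)

0.6768, -0.5388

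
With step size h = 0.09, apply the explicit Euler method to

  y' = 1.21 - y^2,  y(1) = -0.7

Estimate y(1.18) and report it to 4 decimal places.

-0.5626

Euler: y_{n+1} = y_n + h·f(x_n, y_n).
x=1.000000, y=-0.700000: f=0.720000 → y ← -0.700000 + 0.09·0.720000 = -0.635200
x=1.090000, y=-0.635200: f=0.806521 → y ← -0.635200 + 0.09·0.806521 = -0.562613
y(1.18) ≈ -0.5626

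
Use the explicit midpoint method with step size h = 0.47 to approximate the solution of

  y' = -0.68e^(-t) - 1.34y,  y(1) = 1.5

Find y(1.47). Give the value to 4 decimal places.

0.7969

Midpoint: k1 = f(t_n, y_n); k2 = f(t_n + h/2, y_n + (h/2)·k1); y_{n+1} = y_n + h·k2.
t=1.000000, y=1.500000:
  k1 = f(1.000000, 1.500000) = -2.260158
  k2 = f(1.235000, 0.968863) = -1.496044
  y ← 1.500000 + 0.47·(-1.496044) = 0.796859
y(1.47) ≈ 0.7969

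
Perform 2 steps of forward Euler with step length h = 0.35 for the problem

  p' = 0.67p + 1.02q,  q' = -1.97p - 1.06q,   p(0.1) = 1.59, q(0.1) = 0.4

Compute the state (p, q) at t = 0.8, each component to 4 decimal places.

Euler on (p,q): p_{n+1} = p_n + h·p', q_{n+1} = q_n + h·q'.
0.100000: (1.590000, 0.400000); f=(1.473300, -3.556300) → (2.105655, -0.844705)
0.450000: (2.105655, -0.844705); f=(0.549190, -3.252753) → (2.297871, -1.983169)
(p(0.8), q(0.8)) ≈ (2.2979, -1.9832)

2.2979, -1.9832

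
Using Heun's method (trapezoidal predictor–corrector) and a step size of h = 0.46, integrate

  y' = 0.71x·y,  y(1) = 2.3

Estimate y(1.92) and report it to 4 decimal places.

Heun: k1 = f(x_n, y_n); k2 = f(x_n + h, y_n + h·k1); y_{n+1} = y_n + (h/2)·(k1 + k2).
x=1.000000, y=2.300000:
  k1 = f(1.000000, 2.300000) = 1.633000
  k2 = f(1.460000, 3.051180) = 3.162853
  y ← 2.300000 + (0.46/2)·(1.633000 + 3.162853) = 3.403046
x=1.460000, y=3.403046:
  k1 = f(1.460000, 3.403046) = 3.527598
  k2 = f(1.920000, 5.025741) = 6.851090
  y ← 3.403046 + (0.46/2)·(3.527598 + 6.851090) = 5.790144
y(1.92) ≈ 5.7901

5.7901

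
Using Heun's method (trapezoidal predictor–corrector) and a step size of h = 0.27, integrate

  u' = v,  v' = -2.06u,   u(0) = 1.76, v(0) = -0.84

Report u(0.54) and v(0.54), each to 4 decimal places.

Heun on (u,v): k1 = f(s_n, state_n); k2 = f(s_n + h, state_n + h·k1); state_{n+1} = state_n + (h/2)·(k1 + k2).
0.000000: (1.760000, -0.840000)
  k1 = (-0.840000, -3.625600)
  predictor → (1.533200, -1.818912)
  k2 = (-1.818912, -3.158392)
  → (1.401047, -1.755839)
0.270000: (1.401047, -1.755839)
  k1 = (-1.755839, -2.886157)
  predictor → (0.926970, -2.535101)
  k2 = (-2.535101, -1.909559)
  → (0.821770, -2.403261)
(u(0.54), v(0.54)) ≈ (0.8218, -2.4033)

0.8218, -2.4033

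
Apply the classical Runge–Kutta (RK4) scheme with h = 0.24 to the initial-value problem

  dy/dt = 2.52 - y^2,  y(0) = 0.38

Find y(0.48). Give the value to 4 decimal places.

1.2125

RK4: k1 = f(t_n, y_n); k2 = f(t_n + h/2, y_n + (h/2)·k1); k3 = f(t_n + h/2, y_n + (h/2)·k2); k4 = f(t_n + h, y_n + h·k3); y_{n+1} = y_n + (h/6)·(k1 + 2k2 + 2k3 + k4).
t=0.000000, y=0.380000:
  k1 = f(0.000000, 0.380000) = 2.375600
  k2 = f(0.120000, 0.665072) = 2.077679
  k3 = f(0.120000, 0.629322) = 2.123954
  k4 = f(0.240000, 0.889749) = 1.728347
  y ← 0.380000 + (0.24/6)·(k1 + 2k2 + 2k3 + k4) = 0.880289
t=0.240000, y=0.880289:
  k1 = f(0.240000, 0.880289) = 1.745092
  k2 = f(0.360000, 1.089700) = 1.332555
  k3 = f(0.360000, 1.040195) = 1.437994
  k4 = f(0.480000, 1.225407) = 1.018377
  y ← 0.880289 + (0.24/6)·(k1 + 2k2 + 2k3 + k4) = 1.212471
y(0.48) ≈ 1.2125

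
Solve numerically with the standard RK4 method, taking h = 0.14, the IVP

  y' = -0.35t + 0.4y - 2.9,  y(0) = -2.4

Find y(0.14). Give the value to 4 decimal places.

RK4: k1 = f(t_n, y_n); k2 = f(t_n + h/2, y_n + (h/2)·k1); k3 = f(t_n + h/2, y_n + (h/2)·k2); k4 = f(t_n + h, y_n + h·k3); y_{n+1} = y_n + (h/6)·(k1 + 2k2 + 2k3 + k4).
t=0.000000, y=-2.400000:
  k1 = f(0.000000, -2.400000) = -3.860000
  k2 = f(0.070000, -2.670200) = -3.992580
  k3 = f(0.070000, -2.679481) = -3.996292
  k4 = f(0.140000, -2.959481) = -4.132792
  y ← -2.400000 + (0.14/6)·(k1 + 2k2 + 2k3 + k4) = -2.959313
y(0.14) ≈ -2.9593

-2.9593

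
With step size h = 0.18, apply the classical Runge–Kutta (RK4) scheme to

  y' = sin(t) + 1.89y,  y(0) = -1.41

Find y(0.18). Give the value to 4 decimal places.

RK4: k1 = f(t_n, y_n); k2 = f(t_n + h/2, y_n + (h/2)·k1); k3 = f(t_n + h/2, y_n + (h/2)·k2); k4 = f(t_n + h, y_n + h·k3); y_{n+1} = y_n + (h/6)·(k1 + 2k2 + 2k3 + k4).
t=0.000000, y=-1.410000:
  k1 = f(0.000000, -1.410000) = -2.664900
  k2 = f(0.090000, -1.649841) = -3.028321
  k3 = f(0.090000, -1.682549) = -3.090139
  k4 = f(0.180000, -1.966225) = -3.537136
  y ← -1.410000 + (0.18/6)·(k1 + 2k2 + 2k3 + k4) = -1.963169
y(0.18) ≈ -1.9632

-1.9632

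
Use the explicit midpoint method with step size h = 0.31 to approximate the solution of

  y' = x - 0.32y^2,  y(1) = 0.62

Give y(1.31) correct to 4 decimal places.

0.9214

Midpoint: k1 = f(x_n, y_n); k2 = f(x_n + h/2, y_n + (h/2)·k1); y_{n+1} = y_n + h·k2.
x=1.000000, y=0.620000:
  k1 = f(1.000000, 0.620000) = 0.876992
  k2 = f(1.155000, 0.755934) = 0.972141
  y ← 0.620000 + 0.31·0.972141 = 0.921364
y(1.31) ≈ 0.9214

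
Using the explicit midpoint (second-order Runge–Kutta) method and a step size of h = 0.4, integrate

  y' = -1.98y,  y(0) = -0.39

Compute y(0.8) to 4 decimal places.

-0.1061

Midpoint: k1 = f(x_n, y_n); k2 = f(x_n + h/2, y_n + (h/2)·k1); y_{n+1} = y_n + h·k2.
x=0.000000, y=-0.390000:
  k1 = f(0.000000, -0.390000) = 0.772200
  k2 = f(0.200000, -0.235560) = 0.466409
  y ← -0.390000 + 0.4·0.466409 = -0.203436
x=0.400000, y=-0.203436:
  k1 = f(0.400000, -0.203436) = 0.402804
  k2 = f(0.600000, -0.122876) = 0.243294
  y ← -0.203436 + 0.4·0.243294 = -0.106119
y(0.8) ≈ -0.1061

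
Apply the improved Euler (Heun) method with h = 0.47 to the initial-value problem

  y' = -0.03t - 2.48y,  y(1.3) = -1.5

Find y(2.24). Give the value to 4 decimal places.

-0.4152

Heun: k1 = f(t_n, y_n); k2 = f(t_n + h, y_n + h·k1); y_{n+1} = y_n + (h/2)·(k1 + k2).
t=1.300000, y=-1.500000:
  k1 = f(1.300000, -1.500000) = 3.681000
  k2 = f(1.770000, 0.230070) = -0.623674
  y ← -1.500000 + (0.47/2)·(3.681000 + (-0.623674)) = -0.781528
t=1.770000, y=-0.781528:
  k1 = f(1.770000, -0.781528) = 1.885090
  k2 = f(2.240000, 0.104464) = -0.326271
  y ← -0.781528 + (0.47/2)·(1.885090 + (-0.326271)) = -0.415206
y(2.24) ≈ -0.4152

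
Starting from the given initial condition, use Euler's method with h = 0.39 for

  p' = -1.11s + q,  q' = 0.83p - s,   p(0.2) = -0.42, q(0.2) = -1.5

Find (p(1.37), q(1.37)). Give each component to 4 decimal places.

-3.3357, -3.3320

Euler on (p,q): p_{n+1} = p_n + h·p', q_{n+1} = q_n + h·q'.
0.200000: (-0.420000, -1.500000); f=(-1.722000, -0.548600) → (-1.091580, -1.713954)
0.590000: (-1.091580, -1.713954); f=(-2.368854, -1.496011) → (-2.015433, -2.297398)
0.980000: (-2.015433, -2.297398); f=(-3.385198, -2.652809) → (-3.335660, -3.331994)
(p(1.37), q(1.37)) ≈ (-3.3357, -3.3320)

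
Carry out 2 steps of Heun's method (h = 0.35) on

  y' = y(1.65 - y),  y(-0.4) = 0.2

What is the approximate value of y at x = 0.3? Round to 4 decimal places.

Heun: k1 = f(x_n, y_n); k2 = f(x_n + h, y_n + h·k1); y_{n+1} = y_n + (h/2)·(k1 + k2).
x=-0.400000, y=0.200000:
  k1 = f(-0.400000, 0.200000) = 0.290000
  k2 = f(-0.050000, 0.301500) = 0.406573
  y ← 0.200000 + (0.35/2)·(0.290000 + 0.406573) = 0.321900
x=-0.050000, y=0.321900:
  k1 = f(-0.050000, 0.321900) = 0.427516
  k2 = f(0.300000, 0.471531) = 0.555684
  y ← 0.321900 + (0.35/2)·(0.427516 + 0.555684) = 0.493960
y(0.3) ≈ 0.4940

0.4940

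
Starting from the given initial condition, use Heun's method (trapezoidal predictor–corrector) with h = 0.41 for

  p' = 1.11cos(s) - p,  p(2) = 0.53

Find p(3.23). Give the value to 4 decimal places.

Heun: k1 = f(s_n, p_n); k2 = f(s_n + h, p_n + h·k1); p_{n+1} = p_n + (h/2)·(k1 + k2).
s=2.000000, p=0.530000:
  k1 = f(2.000000, 0.530000) = -0.991923
  k2 = f(2.410000, 0.123312) = -0.949275
  p ← 0.530000 + (0.41/2)·(-0.991923 + (-0.949275)) = 0.132054
s=2.410000, p=0.132054:
  k1 = f(2.410000, 0.132054) = -0.958018
  k2 = f(2.820000, -0.260733) = -0.792361
  p ← 0.132054 + (0.41/2)·(-0.958018 + (-0.792361)) = -0.226773
s=2.820000, p=-0.226773:
  k1 = f(2.820000, -0.226773) = -0.826321
  k2 = f(3.230000, -0.565565) = -0.540100
  p ← -0.226773 + (0.41/2)·(-0.826321 + (-0.540100)) = -0.506890
p(3.23) ≈ -0.5069

-0.5069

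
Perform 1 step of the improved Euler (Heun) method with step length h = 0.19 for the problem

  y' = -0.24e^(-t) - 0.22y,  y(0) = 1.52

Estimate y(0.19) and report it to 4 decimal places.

Heun: k1 = f(t_n, y_n); k2 = f(t_n + h, y_n + h·k1); y_{n+1} = y_n + (h/2)·(k1 + k2).
t=0.000000, y=1.520000:
  k1 = f(0.000000, 1.520000) = -0.574400
  k2 = f(0.190000, 1.410864) = -0.508860
  y ← 1.520000 + (0.19/2)·(-0.574400 + (-0.508860)) = 1.417090
y(0.19) ≈ 1.4171

1.4171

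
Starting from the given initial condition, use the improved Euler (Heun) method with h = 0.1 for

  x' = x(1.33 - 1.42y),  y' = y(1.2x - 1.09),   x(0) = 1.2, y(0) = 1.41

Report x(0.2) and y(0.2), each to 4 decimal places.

1.0364, 1.4829

Heun on (x,y): k1 = f(t_n, state_n); k2 = f(t_n + h, state_n + h·k1); state_{n+1} = state_n + (h/2)·(k1 + k2).
0.000000: (1.200000, 1.410000)
  k1 = (-0.806640, 0.493500)
  predictor → (1.119336, 1.459350)
  k2 = (-0.830857, 0.369512)
  → (1.118125, 1.453151)
0.100000: (1.118125, 1.453151)
  k1 = (-0.820116, 0.365831)
  predictor → (1.036114, 1.489734)
  k2 = (-0.813786, 0.228430)
  → (1.036430, 1.482864)
(x(0.2), y(0.2)) ≈ (1.0364, 1.4829)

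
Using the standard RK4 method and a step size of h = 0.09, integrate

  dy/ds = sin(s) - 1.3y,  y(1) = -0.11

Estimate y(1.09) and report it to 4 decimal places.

RK4: k1 = f(s_n, y_n); k2 = f(s_n + h/2, y_n + (h/2)·k1); k3 = f(s_n + h/2, y_n + (h/2)·k2); k4 = f(s_n + h, y_n + h·k3); y_{n+1} = y_n + (h/6)·(k1 + 2k2 + 2k3 + k4).
s=1.000000, y=-0.110000:
  k1 = f(1.000000, -0.110000) = 0.984471
  k2 = f(1.045000, -0.065699) = 0.950333
  k3 = f(1.045000, -0.067235) = 0.952330
  k4 = f(1.090000, -0.024290) = 0.918204
  y ← -0.110000 + (0.09/6)·(k1 + 2k2 + 2k3 + k4) = -0.024380
y(1.09) ≈ -0.0244

-0.0244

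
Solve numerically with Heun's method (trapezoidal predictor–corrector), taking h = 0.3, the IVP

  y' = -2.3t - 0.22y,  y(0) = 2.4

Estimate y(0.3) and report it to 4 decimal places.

2.1433

Heun: k1 = f(t_n, y_n); k2 = f(t_n + h, y_n + h·k1); y_{n+1} = y_n + (h/2)·(k1 + k2).
t=0.000000, y=2.400000:
  k1 = f(0.000000, 2.400000) = -0.528000
  k2 = f(0.300000, 2.241600) = -1.183152
  y ← 2.400000 + (0.3/2)·(-0.528000 + (-1.183152)) = 2.143327
y(0.3) ≈ 2.1433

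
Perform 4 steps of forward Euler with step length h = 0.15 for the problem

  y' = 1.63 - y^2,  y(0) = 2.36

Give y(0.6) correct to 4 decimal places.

Euler: y_{n+1} = y_n + h·f(x_n, y_n).
x=0.000000, y=2.360000: f=-3.939600 → y ← 2.360000 + 0.15·(-3.939600) = 1.769060
x=0.150000, y=1.769060: f=-1.499573 → y ← 1.769060 + 0.15·(-1.499573) = 1.544124
x=0.300000, y=1.544124: f=-0.754319 → y ← 1.544124 + 0.15·(-0.754319) = 1.430976
x=0.450000, y=1.430976: f=-0.417693 → y ← 1.430976 + 0.15·(-0.417693) = 1.368322
y(0.6) ≈ 1.3683

1.3683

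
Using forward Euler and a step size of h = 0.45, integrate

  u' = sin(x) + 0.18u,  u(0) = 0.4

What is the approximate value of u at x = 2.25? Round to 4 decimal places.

Euler: u_{n+1} = u_n + h·f(x_n, u_n).
x=0.000000, u=0.400000: f=0.072000 → u ← 0.400000 + 0.45·0.072000 = 0.432400
x=0.450000, u=0.432400: f=0.512798 → u ← 0.432400 + 0.45·0.512798 = 0.663159
x=0.900000, u=0.663159: f=0.902696 → u ← 0.663159 + 0.45·0.902696 = 1.069372
x=1.350000, u=1.069372: f=1.168210 → u ← 1.069372 + 0.45·1.168210 = 1.595067
x=1.800000, u=1.595067: f=1.260960 → u ← 1.595067 + 0.45·1.260960 = 2.162498
u(2.25) ≈ 2.1625

2.1625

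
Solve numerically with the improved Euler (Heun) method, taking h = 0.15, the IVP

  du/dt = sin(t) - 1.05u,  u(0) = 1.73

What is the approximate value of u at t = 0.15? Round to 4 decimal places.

Heun: k1 = f(t_n, u_n); k2 = f(t_n + h, u_n + h·k1); u_{n+1} = u_n + (h/2)·(k1 + k2).
t=0.000000, u=1.730000:
  k1 = f(0.000000, 1.730000) = -1.816500
  k2 = f(0.150000, 1.457525) = -1.380963
  u ← 1.730000 + (0.15/2)·(-1.816500 + (-1.380963)) = 1.490190
u(0.15) ≈ 1.4902

1.4902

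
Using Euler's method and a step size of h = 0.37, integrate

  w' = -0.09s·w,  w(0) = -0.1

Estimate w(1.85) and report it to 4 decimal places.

Euler: w_{n+1} = w_n + h·f(s_n, w_n).
s=0.000000, w=-0.100000: f=0.000000 → w ← -0.100000 + 0.37·0.000000 = -0.100000
s=0.370000, w=-0.100000: f=0.003330 → w ← -0.100000 + 0.37·0.003330 = -0.098768
s=0.740000, w=-0.098768: f=0.006578 → w ← -0.098768 + 0.37·0.006578 = -0.096334
s=1.110000, w=-0.096334: f=0.009624 → w ← -0.096334 + 0.37·0.009624 = -0.092773
s=1.480000, w=-0.092773: f=0.012357 → w ← -0.092773 + 0.37·0.012357 = -0.088201
w(1.85) ≈ -0.0882

-0.0882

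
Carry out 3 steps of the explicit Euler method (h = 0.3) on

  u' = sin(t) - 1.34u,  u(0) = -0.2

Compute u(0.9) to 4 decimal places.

Euler: u_{n+1} = u_n + h·f(t_n, u_n).
t=0.000000, u=-0.200000: f=0.268000 → u ← -0.200000 + 0.3·0.268000 = -0.119600
t=0.300000, u=-0.119600: f=0.455784 → u ← -0.119600 + 0.3·0.455784 = 0.017135
t=0.600000, u=0.017135: f=0.541681 → u ← 0.017135 + 0.3·0.541681 = 0.179640
u(0.9) ≈ 0.1796

0.1796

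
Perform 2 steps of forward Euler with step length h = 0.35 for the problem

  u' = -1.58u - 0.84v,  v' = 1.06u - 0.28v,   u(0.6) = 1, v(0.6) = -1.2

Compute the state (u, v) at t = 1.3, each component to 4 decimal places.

0.5667, -0.3450

Euler on (u,v): u_{n+1} = u_n + h·u', v_{n+1} = v_n + h·v'.
0.600000: (1.000000, -1.200000); f=(-0.572000, 1.396000) → (0.799800, -0.711400)
0.950000: (0.799800, -0.711400); f=(-0.666108, 1.046980) → (0.566662, -0.344957)
(u(1.3), v(1.3)) ≈ (0.5667, -0.3450)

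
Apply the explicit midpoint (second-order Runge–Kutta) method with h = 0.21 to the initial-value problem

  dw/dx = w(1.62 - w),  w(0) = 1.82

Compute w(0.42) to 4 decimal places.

Midpoint: k1 = f(x_n, w_n); k2 = f(x_n + h/2, w_n + (h/2)·k1); w_{n+1} = w_n + h·k2.
x=0.000000, w=1.820000:
  k1 = f(0.000000, 1.820000) = -0.364000
  k2 = f(0.105000, 1.781780) = -0.288256
  w ← 1.820000 + 0.21·(-0.288256) = 1.759466
x=0.210000, w=1.759466:
  k1 = f(0.210000, 1.759466) = -0.245386
  k2 = f(0.315000, 1.733701) = -0.197123
  w ← 1.759466 + 0.21·(-0.197123) = 1.718070
w(0.42) ≈ 1.7181

1.7181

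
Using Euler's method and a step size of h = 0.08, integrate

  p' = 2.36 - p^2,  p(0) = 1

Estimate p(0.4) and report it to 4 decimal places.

Euler: p_{n+1} = p_n + h·f(t_n, p_n).
t=0.000000, p=1.000000: f=1.360000 → p ← 1.000000 + 0.08·1.360000 = 1.108800
t=0.080000, p=1.108800: f=1.130563 → p ← 1.108800 + 0.08·1.130563 = 1.199245
t=0.160000, p=1.199245: f=0.921811 → p ← 1.199245 + 0.08·0.921811 = 1.272990
t=0.240000, p=1.272990: f=0.739497 → p ← 1.272990 + 0.08·0.739497 = 1.332150
t=0.320000, p=1.332150: f=0.585377 → p ← 1.332150 + 0.08·0.585377 = 1.378980
p(0.4) ≈ 1.3790

1.3790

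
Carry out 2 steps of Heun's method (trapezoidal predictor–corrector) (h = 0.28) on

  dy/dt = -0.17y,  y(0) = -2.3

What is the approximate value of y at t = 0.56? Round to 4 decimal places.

-2.0912

Heun: k1 = f(t_n, y_n); k2 = f(t_n + h, y_n + h·k1); y_{n+1} = y_n + (h/2)·(k1 + k2).
t=0.000000, y=-2.300000:
  k1 = f(0.000000, -2.300000) = 0.391000
  k2 = f(0.280000, -2.190520) = 0.372388
  y ← -2.300000 + (0.28/2)·(0.391000 + 0.372388) = -2.193126
t=0.280000, y=-2.193126:
  k1 = f(0.280000, -2.193126) = 0.372831
  k2 = f(0.560000, -2.088733) = 0.355085
  y ← -2.193126 + (0.28/2)·(0.372831 + 0.355085) = -2.091217
y(0.56) ≈ -2.0912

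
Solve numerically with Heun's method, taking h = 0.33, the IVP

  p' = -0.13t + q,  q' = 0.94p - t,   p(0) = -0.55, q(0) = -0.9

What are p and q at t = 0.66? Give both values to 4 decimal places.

Heun on (p,q): k1 = f(t_n, state_n); k2 = f(t_n + h, state_n + h·k1); state_{n+1} = state_n + (h/2)·(k1 + k2).
0.000000: (-0.550000, -0.900000)
  k1 = (-0.900000, -0.517000)
  predictor → (-0.847000, -1.070610)
  k2 = (-1.113510, -1.126180)
  → (-0.882229, -1.171125)
0.330000: (-0.882229, -1.171125)
  k1 = (-1.214025, -1.159295)
  predictor → (-1.282857, -1.553692)
  k2 = (-1.639492, -1.865886)
  → (-1.353059, -1.670280)
(p(0.66), q(0.66)) ≈ (-1.3531, -1.6703)

-1.3531, -1.6703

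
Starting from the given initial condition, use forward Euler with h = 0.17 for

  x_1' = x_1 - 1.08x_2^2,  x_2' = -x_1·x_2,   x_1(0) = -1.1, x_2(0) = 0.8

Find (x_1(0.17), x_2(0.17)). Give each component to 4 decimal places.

-1.4045, 0.9496

Euler on (x_1,x_2): x_1_{n+1} = x_1_n + h·x_1', x_2_{n+1} = x_2_n + h·x_2'.
0.000000: (-1.100000, 0.800000); f=(-1.791200, 0.880000) → (-1.404504, 0.949600)
(x_1(0.17), x_2(0.17)) ≈ (-1.4045, 0.9496)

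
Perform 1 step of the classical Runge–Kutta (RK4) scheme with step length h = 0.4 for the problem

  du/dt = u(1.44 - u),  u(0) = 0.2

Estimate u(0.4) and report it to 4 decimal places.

0.3210

RK4: k1 = f(t_n, u_n); k2 = f(t_n + h/2, u_n + (h/2)·k1); k3 = f(t_n + h/2, u_n + (h/2)·k2); k4 = f(t_n + h, u_n + h·k3); u_{n+1} = u_n + (h/6)·(k1 + 2k2 + 2k3 + k4).
t=0.000000, u=0.200000:
  k1 = f(0.000000, 0.200000) = 0.248000
  k2 = f(0.200000, 0.249600) = 0.297124
  k3 = f(0.200000, 0.259425) = 0.306270
  k4 = f(0.400000, 0.322508) = 0.360400
  u ← 0.200000 + (0.4/6)·(k1 + 2k2 + 2k3 + k4) = 0.321013
u(0.4) ≈ 0.3210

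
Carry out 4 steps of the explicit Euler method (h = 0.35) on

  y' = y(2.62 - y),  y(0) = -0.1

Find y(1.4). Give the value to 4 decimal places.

Euler: y_{n+1} = y_n + h·f(t_n, y_n).
t=0.000000, y=-0.100000: f=-0.272000 → y ← -0.100000 + 0.35·(-0.272000) = -0.195200
t=0.350000, y=-0.195200: f=-0.549527 → y ← -0.195200 + 0.35·(-0.549527) = -0.387534
t=0.700000, y=-0.387534: f=-1.165523 → y ← -0.387534 + 0.35·(-1.165523) = -0.795468
t=1.050000, y=-0.795468: f=-2.716894 → y ← -0.795468 + 0.35·(-2.716894) = -1.746380
y(1.4) ≈ -1.7464

-1.7464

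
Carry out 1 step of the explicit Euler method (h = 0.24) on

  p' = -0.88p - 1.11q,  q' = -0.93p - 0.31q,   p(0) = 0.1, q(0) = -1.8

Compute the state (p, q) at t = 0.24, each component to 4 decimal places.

Euler on (p,q): p_{n+1} = p_n + h·p', q_{n+1} = q_n + h·q'.
0.000000: (0.100000, -1.800000); f=(1.910000, 0.465000) → (0.558400, -1.688400)
(p(0.24), q(0.24)) ≈ (0.5584, -1.6884)

0.5584, -1.6884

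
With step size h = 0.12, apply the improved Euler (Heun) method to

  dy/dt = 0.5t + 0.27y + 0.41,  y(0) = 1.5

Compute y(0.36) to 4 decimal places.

Heun: k1 = f(t_n, y_n); k2 = f(t_n + h, y_n + h·k1); y_{n+1} = y_n + (h/2)·(k1 + k2).
t=0.000000, y=1.500000:
  k1 = f(0.000000, 1.500000) = 0.815000
  k2 = f(0.120000, 1.597800) = 0.901406
  y ← 1.500000 + (0.12/2)·(0.815000 + 0.901406) = 1.602984
t=0.120000, y=1.602984:
  k1 = f(0.120000, 1.602984) = 0.902806
  k2 = f(0.240000, 1.711321) = 0.992057
  y ← 1.602984 + (0.12/2)·(0.902806 + 0.992057) = 1.716676
t=0.240000, y=1.716676:
  k1 = f(0.240000, 1.716676) = 0.993503
  k2 = f(0.360000, 1.835896) = 1.085692
  y ← 1.716676 + (0.12/2)·(0.993503 + 1.085692) = 1.841428
y(0.36) ≈ 1.8414

1.8414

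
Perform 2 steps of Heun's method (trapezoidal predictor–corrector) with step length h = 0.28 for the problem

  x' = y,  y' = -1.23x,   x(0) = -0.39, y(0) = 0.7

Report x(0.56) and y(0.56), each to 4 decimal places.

Heun on (x,y): k1 = f(s_n, state_n); k2 = f(s_n + h, state_n + h·k1); state_{n+1} = state_n + (h/2)·(k1 + k2).
0.000000: (-0.390000, 0.700000)
  k1 = (0.700000, 0.479700)
  predictor → (-0.194000, 0.834316)
  k2 = (0.834316, 0.238620)
  → (-0.175196, 0.800565)
0.280000: (-0.175196, 0.800565)
  k1 = (0.800565, 0.215491)
  predictor → (0.048962, 0.860902)
  k2 = (0.860902, -0.060224)
  → (0.057410, 0.822302)
(x(0.56), y(0.56)) ≈ (0.0574, 0.8223)

0.0574, 0.8223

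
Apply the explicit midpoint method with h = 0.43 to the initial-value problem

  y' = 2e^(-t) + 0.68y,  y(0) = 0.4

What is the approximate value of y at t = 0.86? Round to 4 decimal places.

2.3400

Midpoint: k1 = f(t_n, y_n); k2 = f(t_n + h/2, y_n + (h/2)·k1); y_{n+1} = y_n + h·k2.
t=0.000000, y=0.400000:
  k1 = f(0.000000, 0.400000) = 2.272000
  k2 = f(0.215000, 0.888480) = 2.217249
  y ← 0.400000 + 0.43·2.217249 = 1.353417
t=0.430000, y=1.353417:
  k1 = f(0.430000, 1.353417) = 2.221342
  k2 = f(0.645000, 1.831006) = 2.294409
  y ← 1.353417 + 0.43·2.294409 = 2.340013
y(0.86) ≈ 2.3400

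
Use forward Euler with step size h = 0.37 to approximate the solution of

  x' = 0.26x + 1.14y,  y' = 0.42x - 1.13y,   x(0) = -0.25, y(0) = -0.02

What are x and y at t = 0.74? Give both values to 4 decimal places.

Euler on (x,y): x_{n+1} = x_n + h·x', y_{n+1} = y_n + h·y'.
0.000000: (-0.250000, -0.020000); f=(-0.087800, -0.082400) → (-0.282486, -0.050488)
0.370000: (-0.282486, -0.050488); f=(-0.131003, -0.061593) → (-0.330957, -0.073277)
(x(0.74), y(0.74)) ≈ (-0.3310, -0.0733)

-0.3310, -0.0733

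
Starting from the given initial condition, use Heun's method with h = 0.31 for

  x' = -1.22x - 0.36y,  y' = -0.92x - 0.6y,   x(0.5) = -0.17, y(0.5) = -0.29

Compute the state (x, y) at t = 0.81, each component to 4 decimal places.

-0.0973, -0.2109

Heun on (x,y): k1 = f(t_n, state_n); k2 = f(t_n + h, state_n + h·k1); state_{n+1} = state_n + (h/2)·(k1 + k2).
0.500000: (-0.170000, -0.290000)
  k1 = (0.311800, 0.330400)
  predictor → (-0.073342, -0.187576)
  k2 = (0.157005, 0.180020)
  → (-0.097335, -0.210885)
(x(0.81), y(0.81)) ≈ (-0.0973, -0.2109)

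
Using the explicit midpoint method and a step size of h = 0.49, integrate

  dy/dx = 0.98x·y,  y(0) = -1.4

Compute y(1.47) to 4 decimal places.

Midpoint: k1 = f(x_n, y_n); k2 = f(x_n + h/2, y_n + (h/2)·k1); y_{n+1} = y_n + h·k2.
x=0.000000, y=-1.400000:
  k1 = f(0.000000, -1.400000) = 0.000000
  k2 = f(0.245000, -1.400000) = -0.336140
  y ← -1.400000 + 0.49·(-0.336140) = -1.564709
x=0.490000, y=-1.564709:
  k1 = f(0.490000, -1.564709) = -0.751373
  k2 = f(0.735000, -1.748795) = -1.259657
  y ← -1.564709 + 0.49·(-1.259657) = -2.181941
x=0.980000, y=-2.181941:
  k1 = f(0.980000, -2.181941) = -2.095536
  k2 = f(1.225000, -2.695347) = -3.235764
  y ← -2.181941 + 0.49·(-3.235764) = -3.767465
y(1.47) ≈ -3.7675

-3.7675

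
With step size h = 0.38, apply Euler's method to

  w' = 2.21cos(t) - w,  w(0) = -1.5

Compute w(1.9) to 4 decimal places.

Euler: w_{n+1} = w_n + h·f(t_n, w_n).
t=0.000000, w=-1.500000: f=3.710000 → w ← -1.500000 + 0.38·3.710000 = -0.090200
t=0.380000, w=-0.090200: f=2.142549 → w ← -0.090200 + 0.38·2.142549 = 0.723969
t=0.760000, w=0.723969: f=0.877919 → w ← 0.723969 + 0.38·0.877919 = 1.057578
t=1.140000, w=1.057578: f=-0.134694 → w ← 1.057578 + 0.38·(-0.134694) = 1.006394
t=1.520000, w=1.006394: f=-0.894182 → w ← 1.006394 + 0.38·(-0.894182) = 0.666605
w(1.9) ≈ 0.6666

0.6666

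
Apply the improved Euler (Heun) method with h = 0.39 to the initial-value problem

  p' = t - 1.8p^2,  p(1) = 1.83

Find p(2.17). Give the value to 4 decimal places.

Heun: k1 = f(t_n, p_n); k2 = f(t_n + h, p_n + h·k1); p_{n+1} = p_n + (h/2)·(k1 + k2).
t=1.000000, p=1.830000:
  k1 = f(1.000000, 1.830000) = -5.028020
  k2 = f(1.390000, -0.130928) = 1.359144
  p ← 1.830000 + (0.39/2)·(-5.028020 + 1.359144) = 1.114569
t=1.390000, p=1.114569:
  k1 = f(1.390000, 1.114569) = -0.846076
  k2 = f(1.780000, 0.784600) = 0.671927
  p ← 1.114569 + (0.39/2)·(-0.846076 + 0.671927) = 1.080610
t=1.780000, p=1.080610:
  k1 = f(1.780000, 1.080610) = -0.321892
  k2 = f(2.170000, 0.955072) = 0.528108
  p ← 1.080610 + (0.39/2)·(-0.321892 + 0.528108) = 1.120822
p(2.17) ≈ 1.1208

1.1208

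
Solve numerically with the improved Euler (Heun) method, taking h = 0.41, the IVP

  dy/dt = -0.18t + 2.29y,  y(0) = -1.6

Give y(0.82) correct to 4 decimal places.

-9.1561

Heun: k1 = f(t_n, y_n); k2 = f(t_n + h, y_n + h·k1); y_{n+1} = y_n + (h/2)·(k1 + k2).
t=0.000000, y=-1.600000:
  k1 = f(0.000000, -1.600000) = -3.664000
  k2 = f(0.410000, -3.102240) = -7.177930
  y ← -1.600000 + (0.41/2)·(-3.664000 + (-7.177930)) = -3.822596
t=0.410000, y=-3.822596:
  k1 = f(0.410000, -3.822596) = -8.827544
  k2 = f(0.820000, -7.441889) = -17.189525
  y ← -3.822596 + (0.41/2)·(-8.827544 + (-17.189525)) = -9.156095
y(0.82) ≈ -9.1561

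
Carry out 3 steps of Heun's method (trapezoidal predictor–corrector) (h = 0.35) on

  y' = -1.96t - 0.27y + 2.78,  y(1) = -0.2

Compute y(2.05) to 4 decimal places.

-0.3964

Heun: k1 = f(t_n, y_n); k2 = f(t_n + h, y_n + h·k1); y_{n+1} = y_n + (h/2)·(k1 + k2).
t=1.000000, y=-0.200000:
  k1 = f(1.000000, -0.200000) = 0.874000
  k2 = f(1.350000, 0.105900) = 0.105407
  y ← -0.200000 + (0.35/2)·(0.874000 + 0.105407) = -0.028604
t=1.350000, y=-0.028604:
  k1 = f(1.350000, -0.028604) = 0.141723
  k2 = f(1.700000, 0.020999) = -0.557670
  y ← -0.028604 + (0.35/2)·(0.141723 + (-0.557670)) = -0.101394
t=1.700000, y=-0.101394:
  k1 = f(1.700000, -0.101394) = -0.524623
  k2 = f(2.050000, -0.285013) = -1.161047
  y ← -0.101394 + (0.35/2)·(-0.524623 + (-1.161047)) = -0.396387
y(2.05) ≈ -0.3964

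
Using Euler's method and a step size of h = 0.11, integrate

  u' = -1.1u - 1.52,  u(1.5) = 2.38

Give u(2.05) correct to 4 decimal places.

0.5922

Euler: u_{n+1} = u_n + h·f(x_n, u_n).
x=1.500000, u=2.380000: f=-4.138000 → u ← 2.380000 + 0.11·(-4.138000) = 1.924820
x=1.610000, u=1.924820: f=-3.637302 → u ← 1.924820 + 0.11·(-3.637302) = 1.524717
x=1.720000, u=1.524717: f=-3.197188 → u ← 1.524717 + 0.11·(-3.197188) = 1.173026
x=1.830000, u=1.173026: f=-2.810329 → u ← 1.173026 + 0.11·(-2.810329) = 0.863890
x=1.940000, u=0.863890: f=-2.470279 → u ← 0.863890 + 0.11·(-2.470279) = 0.592159
u(2.05) ≈ 0.5922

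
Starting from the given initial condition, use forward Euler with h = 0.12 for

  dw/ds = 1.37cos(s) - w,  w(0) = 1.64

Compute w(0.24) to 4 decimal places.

Euler: w_{n+1} = w_n + h·f(s_n, w_n).
s=0.000000, w=1.640000: f=-0.270000 → w ← 1.640000 + 0.12·(-0.270000) = 1.607600
s=0.120000, w=1.607600: f=-0.247452 → w ← 1.607600 + 0.12·(-0.247452) = 1.577906
w(0.24) ≈ 1.5779

1.5779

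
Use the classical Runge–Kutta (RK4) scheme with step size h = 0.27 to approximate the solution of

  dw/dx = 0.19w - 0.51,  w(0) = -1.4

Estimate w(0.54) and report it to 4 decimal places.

-1.8413

RK4: k1 = f(x_n, w_n); k2 = f(x_n + h/2, w_n + (h/2)·k1); k3 = f(x_n + h/2, w_n + (h/2)·k2); k4 = f(x_n + h, w_n + h·k3); w_{n+1} = w_n + (h/6)·(k1 + 2k2 + 2k3 + k4).
x=0.000000, w=-1.400000:
  k1 = f(0.000000, -1.400000) = -0.776000
  k2 = f(0.135000, -1.504760) = -0.795904
  k3 = f(0.135000, -1.507447) = -0.796415
  k4 = f(0.270000, -1.615032) = -0.816856
  w ← -1.400000 + (0.27/6)·(k1 + 2k2 + 2k3 + k4) = -1.614987
x=0.270000, w=-1.614987:
  k1 = f(0.270000, -1.614987) = -0.816848
  k2 = f(0.405000, -1.725262) = -0.837800
  k3 = f(0.405000, -1.728090) = -0.838337
  k4 = f(0.540000, -1.841338) = -0.859854
  w ← -1.614987 + (0.27/6)·(k1 + 2k2 + 2k3 + k4) = -1.841291
w(0.54) ≈ -1.8413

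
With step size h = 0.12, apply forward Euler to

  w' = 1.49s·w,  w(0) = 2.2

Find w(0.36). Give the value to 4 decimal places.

Euler: w_{n+1} = w_n + h·f(s_n, w_n).
s=0.000000, w=2.200000: f=0.000000 → w ← 2.200000 + 0.12·0.000000 = 2.200000
s=0.120000, w=2.200000: f=0.393360 → w ← 2.200000 + 0.12·0.393360 = 2.247203
s=0.240000, w=2.247203: f=0.803600 → w ← 2.247203 + 0.12·0.803600 = 2.343635
w(0.36) ≈ 2.3436

2.3436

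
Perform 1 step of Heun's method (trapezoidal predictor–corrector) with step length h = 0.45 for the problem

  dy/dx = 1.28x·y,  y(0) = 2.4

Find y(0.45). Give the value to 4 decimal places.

2.7110

Heun: k1 = f(x_n, y_n); k2 = f(x_n + h, y_n + h·k1); y_{n+1} = y_n + (h/2)·(k1 + k2).
x=0.000000, y=2.400000:
  k1 = f(0.000000, 2.400000) = 0.000000
  k2 = f(0.450000, 2.400000) = 1.382400
  y ← 2.400000 + (0.45/2)·(0.000000 + 1.382400) = 2.711040
y(0.45) ≈ 2.7110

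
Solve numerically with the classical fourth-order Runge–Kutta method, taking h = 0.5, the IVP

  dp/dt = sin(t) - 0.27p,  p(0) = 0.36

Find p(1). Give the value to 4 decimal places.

RK4: k1 = f(t_n, p_n); k2 = f(t_n + h/2, p_n + (h/2)·k1); k3 = f(t_n + h/2, p_n + (h/2)·k2); k4 = f(t_n + h, p_n + h·k3); p_{n+1} = p_n + (h/6)·(k1 + 2k2 + 2k3 + k4).
t=0.000000, p=0.360000:
  k1 = f(0.000000, 0.360000) = -0.097200
  k2 = f(0.250000, 0.335700) = 0.156765
  k3 = f(0.250000, 0.399191) = 0.139622
  k4 = f(0.500000, 0.429811) = 0.363377
  p ← 0.360000 + (0.5/6)·(k1 + 2k2 + 2k3 + k4) = 0.431579
t=0.500000, p=0.431579:
  k1 = f(0.500000, 0.431579) = 0.362899
  k2 = f(0.750000, 0.522304) = 0.540617
  k3 = f(0.750000, 0.566733) = 0.528621
  k4 = f(1.000000, 0.695890) = 0.653581
  p ← 0.431579 + (0.5/6)·(k1 + 2k2 + 2k3 + k4) = 0.694492
p(1) ≈ 0.6945

0.6945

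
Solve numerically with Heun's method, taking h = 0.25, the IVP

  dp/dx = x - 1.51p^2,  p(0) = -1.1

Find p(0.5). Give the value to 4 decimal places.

Heun: k1 = f(x_n, p_n); k2 = f(x_n + h, p_n + h·k1); p_{n+1} = p_n + (h/2)·(k1 + k2).
x=0.000000, p=-1.100000:
  k1 = f(0.000000, -1.100000) = -1.827100
  k2 = f(0.250000, -1.556775) = -3.409558
  p ← -1.100000 + (0.25/2)·(-1.827100 + (-3.409558)) = -1.754582
x=0.250000, p=-1.754582:
  k1 = f(0.250000, -1.754582) = -4.398624
  k2 = f(0.500000, -2.854238) = -11.801481
  p ← -1.754582 + (0.25/2)·(-4.398624 + (-11.801481)) = -3.779595
p(0.5) ≈ -3.7796

-3.7796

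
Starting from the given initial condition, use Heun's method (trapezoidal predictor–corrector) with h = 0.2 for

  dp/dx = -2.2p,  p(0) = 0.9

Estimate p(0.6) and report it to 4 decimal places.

0.2550

Heun: k1 = f(x_n, p_n); k2 = f(x_n + h, p_n + h·k1); p_{n+1} = p_n + (h/2)·(k1 + k2).
x=0.000000, p=0.900000:
  k1 = f(0.000000, 0.900000) = -1.980000
  k2 = f(0.200000, 0.504000) = -1.108800
  p ← 0.900000 + (0.2/2)·(-1.980000 + (-1.108800)) = 0.591120
x=0.200000, p=0.591120:
  k1 = f(0.200000, 0.591120) = -1.300464
  k2 = f(0.400000, 0.331027) = -0.728260
  p ← 0.591120 + (0.2/2)·(-1.300464 + (-0.728260)) = 0.388248
x=0.400000, p=0.388248:
  k1 = f(0.400000, 0.388248) = -0.854145
  k2 = f(0.600000, 0.217419) = -0.478321
  p ← 0.388248 + (0.2/2)·(-0.854145 + (-0.478321)) = 0.255001
p(0.6) ≈ 0.2550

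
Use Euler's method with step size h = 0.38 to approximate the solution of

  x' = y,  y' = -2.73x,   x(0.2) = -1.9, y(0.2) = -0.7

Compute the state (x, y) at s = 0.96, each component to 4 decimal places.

Euler on (x,y): x_{n+1} = x_n + h·x', y_{n+1} = y_n + h·y'.
0.200000: (-1.900000, -0.700000); f=(-0.700000, 5.187000) → (-2.166000, 1.271060)
0.580000: (-2.166000, 1.271060); f=(1.271060, 5.913180) → (-1.682997, 3.518068)
(x(0.96), y(0.96)) ≈ (-1.6830, 3.5181)

-1.6830, 3.5181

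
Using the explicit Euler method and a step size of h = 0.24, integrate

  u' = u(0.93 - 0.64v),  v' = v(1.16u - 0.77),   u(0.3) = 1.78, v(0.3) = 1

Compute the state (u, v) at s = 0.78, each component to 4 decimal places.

Euler on (u,v): u_{n+1} = u_n + h·u', v_{n+1} = v_n + h·v'.
0.300000: (1.780000, 1.000000); f=(0.516200, 1.294800) → (1.903888, 1.310752)
0.540000: (1.903888, 1.310752); f=(0.173480, 1.885530) → (1.945523, 1.763279)
(u(0.78), v(0.78)) ≈ (1.9455, 1.7633)

1.9455, 1.7633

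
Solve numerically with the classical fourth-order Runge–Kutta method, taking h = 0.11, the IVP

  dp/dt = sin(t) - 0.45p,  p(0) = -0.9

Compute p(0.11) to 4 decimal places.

RK4: k1 = f(t_n, p_n); k2 = f(t_n + h/2, p_n + (h/2)·k1); k3 = f(t_n + h/2, p_n + (h/2)·k2); k4 = f(t_n + h, p_n + h·k3); p_{n+1} = p_n + (h/6)·(k1 + 2k2 + 2k3 + k4).
t=0.000000, p=-0.900000:
  k1 = f(0.000000, -0.900000) = 0.405000
  k2 = f(0.055000, -0.877725) = 0.449949
  k3 = f(0.055000, -0.875253) = 0.448836
  k4 = f(0.110000, -0.850628) = 0.492561
  p ← -0.900000 + (0.11/6)·(k1 + 2k2 + 2k3 + k4) = -0.850589
p(0.11) ≈ -0.8506

-0.8506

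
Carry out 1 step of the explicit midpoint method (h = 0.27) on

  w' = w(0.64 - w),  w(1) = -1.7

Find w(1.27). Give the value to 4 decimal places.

-3.4377

Midpoint: k1 = f(x_n, w_n); k2 = f(x_n + h/2, w_n + (h/2)·k1); w_{n+1} = w_n + h·k2.
x=1.000000, w=-1.700000:
  k1 = f(1.000000, -1.700000) = -3.978000
  k2 = f(1.135000, -2.237030) = -6.436002
  w ← -1.700000 + 0.27·(-6.436002) = -3.437721
w(1.27) ≈ -3.4377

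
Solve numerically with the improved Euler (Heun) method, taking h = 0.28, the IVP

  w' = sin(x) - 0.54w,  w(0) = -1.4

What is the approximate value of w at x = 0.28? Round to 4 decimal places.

-1.1656

Heun: k1 = f(x_n, w_n); k2 = f(x_n + h, w_n + h·k1); w_{n+1} = w_n + (h/2)·(k1 + k2).
x=0.000000, w=-1.400000:
  k1 = f(0.000000, -1.400000) = 0.756000
  k2 = f(0.280000, -1.188320) = 0.918048
  w ← -1.400000 + (0.28/2)·(0.756000 + 0.918048) = -1.165633
w(0.28) ≈ -1.1656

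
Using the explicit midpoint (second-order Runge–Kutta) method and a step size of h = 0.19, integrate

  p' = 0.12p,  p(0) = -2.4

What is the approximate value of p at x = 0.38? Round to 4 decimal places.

-2.5120

Midpoint: k1 = f(x_n, p_n); k2 = f(x_n + h/2, p_n + (h/2)·k1); p_{n+1} = p_n + h·k2.
x=0.000000, p=-2.400000:
  k1 = f(0.000000, -2.400000) = -0.288000
  k2 = f(0.095000, -2.427360) = -0.291283
  p ← -2.400000 + 0.19·(-0.291283) = -2.455344
x=0.190000, p=-2.455344:
  k1 = f(0.190000, -2.455344) = -0.294641
  k2 = f(0.285000, -2.483335) = -0.298000
  p ← -2.455344 + 0.19·(-0.298000) = -2.511964
p(0.38) ≈ -2.5120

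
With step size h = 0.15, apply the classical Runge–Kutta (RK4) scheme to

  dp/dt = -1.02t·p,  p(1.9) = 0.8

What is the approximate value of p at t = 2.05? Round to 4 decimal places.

RK4: k1 = f(t_n, p_n); k2 = f(t_n + h/2, p_n + (h/2)·k1); k3 = f(t_n + h/2, p_n + (h/2)·k2); k4 = f(t_n + h, p_n + h·k3); p_{n+1} = p_n + (h/6)·(k1 + 2k2 + 2k3 + k4).
t=1.900000, p=0.800000:
  k1 = f(1.900000, 0.800000) = -1.550400
  k2 = f(1.975000, 0.683720) = -1.377354
  k3 = f(1.975000, 0.696698) = -1.403499
  k4 = f(2.050000, 0.589475) = -1.232593
  p ← 0.800000 + (0.15/6)·(k1 + 2k2 + 2k3 + k4) = 0.591383
p(2.05) ≈ 0.5914

0.5914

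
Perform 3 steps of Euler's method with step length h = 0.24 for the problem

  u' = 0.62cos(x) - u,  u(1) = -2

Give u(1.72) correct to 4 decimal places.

-0.7813

Euler: u_{n+1} = u_n + h·f(x_n, u_n).
x=1.000000, u=-2.000000: f=2.334987 → u ← -2.000000 + 0.24·2.334987 = -1.439603
x=1.240000, u=-1.439603: f=1.640977 → u ← -1.439603 + 0.24·1.640977 = -1.045769
x=1.480000, u=-1.045769: f=1.101985 → u ← -1.045769 + 0.24·1.101985 = -0.781292
u(1.72) ≈ -0.7813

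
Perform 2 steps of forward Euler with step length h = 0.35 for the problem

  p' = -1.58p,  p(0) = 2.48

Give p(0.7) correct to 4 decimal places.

0.4955

Euler: p_{n+1} = p_n + h·f(t_n, p_n).
t=0.000000, p=2.480000: f=-3.918400 → p ← 2.480000 + 0.35·(-3.918400) = 1.108560
t=0.350000, p=1.108560: f=-1.751525 → p ← 1.108560 + 0.35·(-1.751525) = 0.495526
p(0.7) ≈ 0.4955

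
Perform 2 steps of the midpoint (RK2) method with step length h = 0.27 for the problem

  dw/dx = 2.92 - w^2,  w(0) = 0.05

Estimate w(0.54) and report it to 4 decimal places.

Midpoint: k1 = f(x_n, w_n); k2 = f(x_n + h/2, w_n + (h/2)·k1); w_{n+1} = w_n + h·k2.
x=0.000000, w=0.050000:
  k1 = f(0.000000, 0.050000) = 2.917500
  k2 = f(0.135000, 0.443862) = 2.722986
  w ← 0.050000 + 0.27·2.722986 = 0.785206
x=0.270000, w=0.785206:
  k1 = f(0.270000, 0.785206) = 2.303451
  k2 = f(0.405000, 1.096172) = 1.718407
  w ← 0.785206 + 0.27·1.718407 = 1.249176
w(0.54) ≈ 1.2492

1.2492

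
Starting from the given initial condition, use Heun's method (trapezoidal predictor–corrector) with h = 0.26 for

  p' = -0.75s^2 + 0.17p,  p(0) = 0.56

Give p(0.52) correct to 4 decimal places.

Heun: k1 = f(s_n, p_n); k2 = f(s_n + h, p_n + h·k1); p_{n+1} = p_n + (h/2)·(k1 + k2).
s=0.000000, p=0.560000:
  k1 = f(0.000000, 0.560000) = 0.095200
  k2 = f(0.260000, 0.584752) = 0.048708
  p ← 0.560000 + (0.26/2)·(0.095200 + 0.048708) = 0.578708
s=0.260000, p=0.578708:
  k1 = f(0.260000, 0.578708) = 0.047680
  k2 = f(0.520000, 0.591105) = -0.102312
  p ← 0.578708 + (0.26/2)·(0.047680 + (-0.102312)) = 0.571606
p(0.52) ≈ 0.5716

0.5716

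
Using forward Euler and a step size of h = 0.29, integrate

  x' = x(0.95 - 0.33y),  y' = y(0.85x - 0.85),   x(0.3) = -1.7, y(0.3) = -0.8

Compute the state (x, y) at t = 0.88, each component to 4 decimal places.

Euler on (x,y): x_{n+1} = x_n + h·x', y_{n+1} = y_n + h·y'.
0.300000: (-1.700000, -0.800000); f=(-2.063800, 1.836000) → (-2.298502, -0.267560)
0.590000: (-2.298502, -0.267560); f=(-2.386523, 0.750165) → (-2.990594, -0.050012)
(x(0.88), y(0.88)) ≈ (-2.9906, -0.0500)

-2.9906, -0.0500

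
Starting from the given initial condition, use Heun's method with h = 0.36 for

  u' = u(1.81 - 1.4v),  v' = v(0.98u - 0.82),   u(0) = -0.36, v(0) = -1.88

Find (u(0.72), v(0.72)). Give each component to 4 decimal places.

-3.0444, -0.5327

Heun on (u,v): k1 = f(t_n, state_n); k2 = f(t_n + h, state_n + h·k1); state_{n+1} = state_n + (h/2)·(k1 + k2).
0.000000: (-0.360000, -1.880000)
  k1 = (-1.599120, 2.204864)
  predictor → (-0.935683, -1.086249)
  k2 = (-3.116525, 1.886781)
  → (-1.208816, -1.143504)
0.360000: (-1.208816, -1.143504)
  k1 = (-4.123158, 2.292313)
  predictor → (-2.693153, -0.318271)
  k2 = (-6.074620, 1.100992)
  → (-3.044416, -0.532709)
(u(0.72), v(0.72)) ≈ (-3.0444, -0.5327)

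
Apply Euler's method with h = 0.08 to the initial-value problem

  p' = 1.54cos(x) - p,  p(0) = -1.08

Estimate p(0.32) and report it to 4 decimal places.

Euler: p_{n+1} = p_n + h·f(x_n, p_n).
x=0.000000, p=-1.080000: f=2.620000 → p ← -1.080000 + 0.08·2.620000 = -0.870400
x=0.080000, p=-0.870400: f=2.405475 → p ← -0.870400 + 0.08·2.405475 = -0.677962
x=0.160000, p=-0.677962: f=2.198292 → p ← -0.677962 + 0.08·2.198292 = -0.502099
x=0.240000, p=-0.502099: f=1.997959 → p ← -0.502099 + 0.08·1.997959 = -0.342262
p(0.32) ≈ -0.3423

-0.3423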